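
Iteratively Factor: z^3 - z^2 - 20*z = (z + 4)*(z^2 - 5*z) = (z - 5)*(z + 4)*(z)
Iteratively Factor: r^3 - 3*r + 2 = (r + 2)*(r^2 - 2*r + 1) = (r - 1)*(r + 2)*(r - 1)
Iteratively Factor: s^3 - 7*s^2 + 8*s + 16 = (s + 1)*(s^2 - 8*s + 16) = (s - 4)*(s + 1)*(s - 4)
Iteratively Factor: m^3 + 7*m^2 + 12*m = (m + 4)*(m^2 + 3*m) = m*(m + 4)*(m + 3)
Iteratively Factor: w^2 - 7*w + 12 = (w - 4)*(w - 3)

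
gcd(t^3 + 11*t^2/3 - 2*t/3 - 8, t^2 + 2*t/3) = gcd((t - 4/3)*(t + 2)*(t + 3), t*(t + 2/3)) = 1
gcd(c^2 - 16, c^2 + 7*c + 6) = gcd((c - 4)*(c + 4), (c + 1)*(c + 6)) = 1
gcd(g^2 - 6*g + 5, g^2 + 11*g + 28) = 1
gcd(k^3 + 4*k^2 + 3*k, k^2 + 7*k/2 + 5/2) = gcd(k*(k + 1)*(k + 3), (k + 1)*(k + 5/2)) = k + 1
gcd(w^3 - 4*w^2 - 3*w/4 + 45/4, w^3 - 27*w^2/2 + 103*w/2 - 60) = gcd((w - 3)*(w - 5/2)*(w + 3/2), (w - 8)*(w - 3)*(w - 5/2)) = w^2 - 11*w/2 + 15/2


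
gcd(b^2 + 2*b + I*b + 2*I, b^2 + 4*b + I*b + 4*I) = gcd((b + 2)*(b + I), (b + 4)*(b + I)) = b + I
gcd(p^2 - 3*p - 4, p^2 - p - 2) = p + 1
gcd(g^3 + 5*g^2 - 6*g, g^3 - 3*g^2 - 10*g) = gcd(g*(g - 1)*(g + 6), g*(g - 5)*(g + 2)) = g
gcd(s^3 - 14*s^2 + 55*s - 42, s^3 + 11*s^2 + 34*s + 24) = 1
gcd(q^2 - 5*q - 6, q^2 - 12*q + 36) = q - 6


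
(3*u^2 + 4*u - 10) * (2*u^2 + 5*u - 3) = 6*u^4 + 23*u^3 - 9*u^2 - 62*u + 30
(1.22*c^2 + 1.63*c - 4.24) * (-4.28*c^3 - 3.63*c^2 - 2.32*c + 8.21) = -5.2216*c^5 - 11.405*c^4 + 9.3999*c^3 + 21.6258*c^2 + 23.2191*c - 34.8104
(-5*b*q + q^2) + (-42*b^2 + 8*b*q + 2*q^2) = -42*b^2 + 3*b*q + 3*q^2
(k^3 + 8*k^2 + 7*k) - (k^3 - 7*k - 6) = 8*k^2 + 14*k + 6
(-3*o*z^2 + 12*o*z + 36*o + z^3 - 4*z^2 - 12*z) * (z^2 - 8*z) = -3*o*z^4 + 36*o*z^3 - 60*o*z^2 - 288*o*z + z^5 - 12*z^4 + 20*z^3 + 96*z^2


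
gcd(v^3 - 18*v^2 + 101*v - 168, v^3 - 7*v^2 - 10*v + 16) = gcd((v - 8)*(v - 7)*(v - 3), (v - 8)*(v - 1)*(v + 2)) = v - 8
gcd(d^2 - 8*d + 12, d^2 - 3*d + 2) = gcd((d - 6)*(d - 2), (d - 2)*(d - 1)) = d - 2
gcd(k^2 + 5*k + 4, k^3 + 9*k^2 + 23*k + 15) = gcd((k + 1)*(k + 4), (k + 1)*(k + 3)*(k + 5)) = k + 1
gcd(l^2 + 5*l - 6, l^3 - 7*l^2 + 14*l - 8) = l - 1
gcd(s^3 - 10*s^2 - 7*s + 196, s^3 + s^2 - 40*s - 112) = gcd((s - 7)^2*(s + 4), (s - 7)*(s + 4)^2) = s^2 - 3*s - 28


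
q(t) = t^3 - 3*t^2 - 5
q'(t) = 3*t^2 - 6*t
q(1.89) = -8.97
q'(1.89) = -0.62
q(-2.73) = -47.71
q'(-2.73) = 38.74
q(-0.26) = -5.22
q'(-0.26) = 1.76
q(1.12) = -7.36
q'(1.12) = -2.96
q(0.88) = -6.64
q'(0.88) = -2.96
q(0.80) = -6.41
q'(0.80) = -2.88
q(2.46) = -8.27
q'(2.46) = 3.39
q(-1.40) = -13.62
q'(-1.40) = 14.28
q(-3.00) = -59.00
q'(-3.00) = 45.00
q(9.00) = 481.00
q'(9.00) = 189.00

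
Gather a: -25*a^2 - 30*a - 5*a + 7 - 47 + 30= -25*a^2 - 35*a - 10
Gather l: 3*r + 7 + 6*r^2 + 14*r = 6*r^2 + 17*r + 7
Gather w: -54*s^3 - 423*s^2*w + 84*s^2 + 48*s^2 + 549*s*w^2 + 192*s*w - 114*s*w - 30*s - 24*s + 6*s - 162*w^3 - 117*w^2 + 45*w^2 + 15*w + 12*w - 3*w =-54*s^3 + 132*s^2 - 48*s - 162*w^3 + w^2*(549*s - 72) + w*(-423*s^2 + 78*s + 24)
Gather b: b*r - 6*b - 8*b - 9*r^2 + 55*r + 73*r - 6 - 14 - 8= b*(r - 14) - 9*r^2 + 128*r - 28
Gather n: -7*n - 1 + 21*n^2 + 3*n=21*n^2 - 4*n - 1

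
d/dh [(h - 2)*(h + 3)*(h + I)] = 3*h^2 + 2*h*(1 + I) - 6 + I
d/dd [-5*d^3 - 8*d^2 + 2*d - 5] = -15*d^2 - 16*d + 2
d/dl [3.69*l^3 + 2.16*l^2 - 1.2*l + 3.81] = 11.07*l^2 + 4.32*l - 1.2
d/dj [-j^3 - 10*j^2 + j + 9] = -3*j^2 - 20*j + 1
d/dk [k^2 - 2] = 2*k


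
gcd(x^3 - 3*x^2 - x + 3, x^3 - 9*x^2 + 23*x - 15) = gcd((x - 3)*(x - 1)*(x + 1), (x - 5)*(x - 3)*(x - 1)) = x^2 - 4*x + 3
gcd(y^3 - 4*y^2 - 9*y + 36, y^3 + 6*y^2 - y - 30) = y + 3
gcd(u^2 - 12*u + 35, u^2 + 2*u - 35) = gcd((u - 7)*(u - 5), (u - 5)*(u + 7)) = u - 5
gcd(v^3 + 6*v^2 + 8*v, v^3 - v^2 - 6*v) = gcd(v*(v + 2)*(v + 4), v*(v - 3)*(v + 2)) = v^2 + 2*v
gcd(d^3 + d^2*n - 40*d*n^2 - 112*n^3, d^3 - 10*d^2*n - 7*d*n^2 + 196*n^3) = d^2 - 3*d*n - 28*n^2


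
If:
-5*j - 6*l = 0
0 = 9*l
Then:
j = 0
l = 0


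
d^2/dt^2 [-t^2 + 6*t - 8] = -2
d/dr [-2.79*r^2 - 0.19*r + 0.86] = -5.58*r - 0.19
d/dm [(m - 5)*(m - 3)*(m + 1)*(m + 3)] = 4*m^3 - 12*m^2 - 28*m + 36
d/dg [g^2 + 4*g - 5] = 2*g + 4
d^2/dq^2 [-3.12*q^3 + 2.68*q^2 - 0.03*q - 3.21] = 5.36 - 18.72*q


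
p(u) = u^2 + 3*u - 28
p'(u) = 2*u + 3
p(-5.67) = -12.86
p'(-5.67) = -8.34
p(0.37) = -26.75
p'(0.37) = 3.74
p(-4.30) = -22.41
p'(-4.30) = -5.60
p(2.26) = -16.11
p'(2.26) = 7.52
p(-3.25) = -27.19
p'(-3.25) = -3.50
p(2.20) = -16.56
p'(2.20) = 7.40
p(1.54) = -21.01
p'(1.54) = 6.08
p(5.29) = 15.85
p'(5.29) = 13.58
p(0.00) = -28.00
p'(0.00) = 3.00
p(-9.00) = 26.00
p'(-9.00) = -15.00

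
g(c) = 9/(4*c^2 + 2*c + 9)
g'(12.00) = 0.00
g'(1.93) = -0.20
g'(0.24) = -0.37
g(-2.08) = 0.41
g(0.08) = 0.98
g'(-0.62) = 0.31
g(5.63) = 0.06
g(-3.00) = 0.23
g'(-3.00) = 0.13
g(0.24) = 0.93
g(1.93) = 0.32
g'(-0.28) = 0.03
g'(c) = 9*(-8*c - 2)/(4*c^2 + 2*c + 9)^2 = 18*(-4*c - 1)/(4*c^2 + 2*c + 9)^2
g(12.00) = 0.01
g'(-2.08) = 0.27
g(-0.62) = 0.97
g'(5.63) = -0.02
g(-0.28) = 1.03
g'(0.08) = -0.28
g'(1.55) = -0.27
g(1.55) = 0.41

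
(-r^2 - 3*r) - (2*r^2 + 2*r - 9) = -3*r^2 - 5*r + 9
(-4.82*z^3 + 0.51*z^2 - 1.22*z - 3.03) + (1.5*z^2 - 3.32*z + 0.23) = -4.82*z^3 + 2.01*z^2 - 4.54*z - 2.8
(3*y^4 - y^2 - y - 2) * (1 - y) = -3*y^5 + 3*y^4 + y^3 + y - 2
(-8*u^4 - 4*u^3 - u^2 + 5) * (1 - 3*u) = 24*u^5 + 4*u^4 - u^3 - u^2 - 15*u + 5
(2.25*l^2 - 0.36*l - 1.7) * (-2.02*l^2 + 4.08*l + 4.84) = -4.545*l^4 + 9.9072*l^3 + 12.8552*l^2 - 8.6784*l - 8.228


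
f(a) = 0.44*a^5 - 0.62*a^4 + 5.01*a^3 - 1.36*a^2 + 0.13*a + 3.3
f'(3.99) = 628.61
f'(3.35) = 343.53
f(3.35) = 284.38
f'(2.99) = 235.91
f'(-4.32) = 1258.55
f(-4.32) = -1304.51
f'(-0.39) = 3.67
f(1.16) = 9.24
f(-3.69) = -683.38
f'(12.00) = 43465.57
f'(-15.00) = 123167.68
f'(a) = 2.2*a^4 - 2.48*a^3 + 15.03*a^2 - 2.72*a + 0.13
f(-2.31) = -112.61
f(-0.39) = 2.73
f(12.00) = 105096.06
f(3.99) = 588.23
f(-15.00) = -382725.90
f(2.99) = 181.05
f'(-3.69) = 747.30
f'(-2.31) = 179.83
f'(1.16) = 17.31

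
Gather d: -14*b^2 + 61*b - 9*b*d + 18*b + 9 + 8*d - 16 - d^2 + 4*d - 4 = -14*b^2 + 79*b - d^2 + d*(12 - 9*b) - 11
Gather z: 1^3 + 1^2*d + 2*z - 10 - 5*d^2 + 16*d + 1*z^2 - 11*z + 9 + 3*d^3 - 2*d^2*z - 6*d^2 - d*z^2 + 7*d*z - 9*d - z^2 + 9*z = 3*d^3 - 11*d^2 - d*z^2 + 8*d + z*(-2*d^2 + 7*d)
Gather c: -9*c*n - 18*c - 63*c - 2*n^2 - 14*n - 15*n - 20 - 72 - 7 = c*(-9*n - 81) - 2*n^2 - 29*n - 99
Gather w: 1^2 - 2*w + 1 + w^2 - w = w^2 - 3*w + 2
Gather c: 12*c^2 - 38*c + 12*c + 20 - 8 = 12*c^2 - 26*c + 12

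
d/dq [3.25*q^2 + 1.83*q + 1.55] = 6.5*q + 1.83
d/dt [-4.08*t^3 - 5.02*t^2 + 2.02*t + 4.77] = -12.24*t^2 - 10.04*t + 2.02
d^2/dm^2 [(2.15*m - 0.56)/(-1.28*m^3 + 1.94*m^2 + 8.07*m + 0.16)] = (-21.13536*m^5 + 43.043328*m^4 - 82.8502320000001*m^3 - 27.3456*m^2 + 57.295776*m + 78.1444)/(2.097152*m^9 - 9.535488*m^8 - 25.21344*m^7 + 112.148728*m^6 + 161.346732*m^5 - 370.91703*m^4 - 540.489207*m^3 - 31.408944*m^2 - 0.619776*m - 0.004096)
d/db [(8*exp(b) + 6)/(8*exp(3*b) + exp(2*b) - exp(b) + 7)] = 2*(-(4*exp(b) + 3)*(24*exp(2*b) + 2*exp(b) - 1) + 32*exp(3*b) + 4*exp(2*b) - 4*exp(b) + 28)*exp(b)/(8*exp(3*b) + exp(2*b) - exp(b) + 7)^2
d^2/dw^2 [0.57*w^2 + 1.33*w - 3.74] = 1.14000000000000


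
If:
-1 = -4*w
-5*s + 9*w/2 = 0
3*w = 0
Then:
No Solution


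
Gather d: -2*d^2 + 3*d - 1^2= -2*d^2 + 3*d - 1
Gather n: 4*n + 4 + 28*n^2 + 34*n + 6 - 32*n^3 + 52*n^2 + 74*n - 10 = -32*n^3 + 80*n^2 + 112*n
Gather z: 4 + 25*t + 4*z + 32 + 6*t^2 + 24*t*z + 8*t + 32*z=6*t^2 + 33*t + z*(24*t + 36) + 36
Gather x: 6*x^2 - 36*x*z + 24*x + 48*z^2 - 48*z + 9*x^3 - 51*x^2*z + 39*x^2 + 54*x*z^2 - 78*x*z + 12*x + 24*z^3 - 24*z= 9*x^3 + x^2*(45 - 51*z) + x*(54*z^2 - 114*z + 36) + 24*z^3 + 48*z^2 - 72*z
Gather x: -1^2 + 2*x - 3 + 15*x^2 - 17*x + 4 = 15*x^2 - 15*x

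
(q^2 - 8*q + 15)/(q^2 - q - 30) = (-q^2 + 8*q - 15)/(-q^2 + q + 30)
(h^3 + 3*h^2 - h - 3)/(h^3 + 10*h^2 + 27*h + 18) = (h - 1)/(h + 6)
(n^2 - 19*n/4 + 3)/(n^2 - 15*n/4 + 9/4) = (n - 4)/(n - 3)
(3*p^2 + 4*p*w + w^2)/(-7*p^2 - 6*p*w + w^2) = (-3*p - w)/(7*p - w)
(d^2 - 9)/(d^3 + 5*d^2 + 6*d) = (d - 3)/(d*(d + 2))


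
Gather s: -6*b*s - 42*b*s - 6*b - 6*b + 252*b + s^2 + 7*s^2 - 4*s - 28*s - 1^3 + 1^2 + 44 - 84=240*b + 8*s^2 + s*(-48*b - 32) - 40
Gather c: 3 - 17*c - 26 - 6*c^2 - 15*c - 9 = -6*c^2 - 32*c - 32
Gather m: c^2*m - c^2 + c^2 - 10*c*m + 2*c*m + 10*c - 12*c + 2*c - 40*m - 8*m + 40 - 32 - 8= m*(c^2 - 8*c - 48)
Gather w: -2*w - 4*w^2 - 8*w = -4*w^2 - 10*w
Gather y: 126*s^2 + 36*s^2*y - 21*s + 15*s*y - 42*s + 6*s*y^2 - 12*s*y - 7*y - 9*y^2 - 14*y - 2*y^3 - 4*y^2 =126*s^2 - 63*s - 2*y^3 + y^2*(6*s - 13) + y*(36*s^2 + 3*s - 21)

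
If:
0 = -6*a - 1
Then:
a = -1/6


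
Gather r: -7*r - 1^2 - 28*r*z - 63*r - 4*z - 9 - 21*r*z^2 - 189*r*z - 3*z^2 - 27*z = r*(-21*z^2 - 217*z - 70) - 3*z^2 - 31*z - 10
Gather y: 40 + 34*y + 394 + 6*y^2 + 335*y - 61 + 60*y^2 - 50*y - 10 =66*y^2 + 319*y + 363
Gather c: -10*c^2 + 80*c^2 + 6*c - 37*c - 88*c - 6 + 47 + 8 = 70*c^2 - 119*c + 49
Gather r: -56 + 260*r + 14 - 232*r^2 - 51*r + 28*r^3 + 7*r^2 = 28*r^3 - 225*r^2 + 209*r - 42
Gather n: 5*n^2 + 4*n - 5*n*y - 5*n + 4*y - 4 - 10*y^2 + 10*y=5*n^2 + n*(-5*y - 1) - 10*y^2 + 14*y - 4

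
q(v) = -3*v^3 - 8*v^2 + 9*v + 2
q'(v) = -9*v^2 - 16*v + 9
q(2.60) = -81.41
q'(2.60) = -93.44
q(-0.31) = -1.47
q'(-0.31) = 13.10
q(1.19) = -3.67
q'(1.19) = -22.78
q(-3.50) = 1.12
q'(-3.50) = -45.25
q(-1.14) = -14.21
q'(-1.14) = 15.54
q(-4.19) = 44.52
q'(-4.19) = -81.96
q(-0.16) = 0.37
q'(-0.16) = 11.33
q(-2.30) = -24.52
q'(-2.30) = -1.81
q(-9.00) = 1460.00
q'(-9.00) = -576.00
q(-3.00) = -16.00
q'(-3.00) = -24.00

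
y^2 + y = y*(y + 1)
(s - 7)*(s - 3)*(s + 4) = s^3 - 6*s^2 - 19*s + 84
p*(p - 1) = p^2 - p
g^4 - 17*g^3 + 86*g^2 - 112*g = g*(g - 8)*(g - 7)*(g - 2)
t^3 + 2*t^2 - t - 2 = (t - 1)*(t + 1)*(t + 2)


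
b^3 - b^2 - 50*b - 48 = (b - 8)*(b + 1)*(b + 6)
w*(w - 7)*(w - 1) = w^3 - 8*w^2 + 7*w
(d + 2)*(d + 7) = d^2 + 9*d + 14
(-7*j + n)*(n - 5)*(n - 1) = -7*j*n^2 + 42*j*n - 35*j + n^3 - 6*n^2 + 5*n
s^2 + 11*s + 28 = (s + 4)*(s + 7)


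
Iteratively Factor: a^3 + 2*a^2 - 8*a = (a)*(a^2 + 2*a - 8) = a*(a + 4)*(a - 2)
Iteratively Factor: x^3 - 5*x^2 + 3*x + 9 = (x + 1)*(x^2 - 6*x + 9) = (x - 3)*(x + 1)*(x - 3)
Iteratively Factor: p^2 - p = (p)*(p - 1)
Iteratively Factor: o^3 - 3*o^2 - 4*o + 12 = (o - 2)*(o^2 - o - 6) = (o - 2)*(o + 2)*(o - 3)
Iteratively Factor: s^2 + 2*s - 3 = (s + 3)*(s - 1)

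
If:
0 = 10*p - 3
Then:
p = 3/10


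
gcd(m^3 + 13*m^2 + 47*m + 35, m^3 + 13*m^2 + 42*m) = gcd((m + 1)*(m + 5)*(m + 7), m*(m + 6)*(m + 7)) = m + 7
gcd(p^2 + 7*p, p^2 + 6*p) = p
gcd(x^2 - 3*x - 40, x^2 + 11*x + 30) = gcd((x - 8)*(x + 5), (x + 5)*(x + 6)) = x + 5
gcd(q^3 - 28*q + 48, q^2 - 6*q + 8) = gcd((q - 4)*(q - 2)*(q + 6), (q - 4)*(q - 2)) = q^2 - 6*q + 8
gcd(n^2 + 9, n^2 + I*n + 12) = n - 3*I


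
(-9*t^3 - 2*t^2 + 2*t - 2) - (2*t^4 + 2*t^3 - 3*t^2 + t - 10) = -2*t^4 - 11*t^3 + t^2 + t + 8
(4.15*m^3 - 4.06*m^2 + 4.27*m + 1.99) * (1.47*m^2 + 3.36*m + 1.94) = 6.1005*m^5 + 7.9758*m^4 + 0.686300000000001*m^3 + 9.3961*m^2 + 14.9702*m + 3.8606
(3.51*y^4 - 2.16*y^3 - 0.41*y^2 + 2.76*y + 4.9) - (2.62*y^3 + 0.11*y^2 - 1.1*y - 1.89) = 3.51*y^4 - 4.78*y^3 - 0.52*y^2 + 3.86*y + 6.79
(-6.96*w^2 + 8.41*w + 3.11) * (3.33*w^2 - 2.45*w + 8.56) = -23.1768*w^4 + 45.0573*w^3 - 69.8258*w^2 + 64.3701*w + 26.6216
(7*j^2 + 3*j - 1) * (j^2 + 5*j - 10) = 7*j^4 + 38*j^3 - 56*j^2 - 35*j + 10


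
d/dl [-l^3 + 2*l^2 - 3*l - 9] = -3*l^2 + 4*l - 3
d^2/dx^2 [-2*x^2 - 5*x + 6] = -4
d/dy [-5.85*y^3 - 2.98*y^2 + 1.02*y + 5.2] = -17.55*y^2 - 5.96*y + 1.02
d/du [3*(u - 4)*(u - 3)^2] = 3*(u - 3)*(3*u - 11)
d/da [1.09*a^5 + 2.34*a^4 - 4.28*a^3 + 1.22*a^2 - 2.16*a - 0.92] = 5.45*a^4 + 9.36*a^3 - 12.84*a^2 + 2.44*a - 2.16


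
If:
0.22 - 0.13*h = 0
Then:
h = 1.69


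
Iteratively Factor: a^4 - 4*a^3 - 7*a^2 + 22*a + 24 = (a - 4)*(a^3 - 7*a - 6) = (a - 4)*(a + 2)*(a^2 - 2*a - 3) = (a - 4)*(a - 3)*(a + 2)*(a + 1)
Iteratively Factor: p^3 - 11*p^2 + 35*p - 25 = (p - 5)*(p^2 - 6*p + 5) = (p - 5)^2*(p - 1)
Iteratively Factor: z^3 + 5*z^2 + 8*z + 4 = (z + 2)*(z^2 + 3*z + 2) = (z + 2)^2*(z + 1)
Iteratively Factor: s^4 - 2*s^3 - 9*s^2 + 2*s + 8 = (s + 2)*(s^3 - 4*s^2 - s + 4) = (s - 1)*(s + 2)*(s^2 - 3*s - 4) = (s - 4)*(s - 1)*(s + 2)*(s + 1)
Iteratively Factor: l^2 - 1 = (l + 1)*(l - 1)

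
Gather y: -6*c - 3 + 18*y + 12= -6*c + 18*y + 9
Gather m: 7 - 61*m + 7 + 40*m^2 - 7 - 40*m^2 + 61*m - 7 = 0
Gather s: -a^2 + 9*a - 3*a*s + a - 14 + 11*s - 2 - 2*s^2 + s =-a^2 + 10*a - 2*s^2 + s*(12 - 3*a) - 16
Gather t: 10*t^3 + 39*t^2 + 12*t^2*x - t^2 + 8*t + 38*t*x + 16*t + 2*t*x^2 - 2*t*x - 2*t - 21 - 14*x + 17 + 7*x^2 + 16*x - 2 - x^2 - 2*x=10*t^3 + t^2*(12*x + 38) + t*(2*x^2 + 36*x + 22) + 6*x^2 - 6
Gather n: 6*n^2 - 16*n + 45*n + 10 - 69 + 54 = 6*n^2 + 29*n - 5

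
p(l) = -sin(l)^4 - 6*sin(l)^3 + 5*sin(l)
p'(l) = -4*sin(l)^3*cos(l) - 18*sin(l)^2*cos(l) + 5*cos(l)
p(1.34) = -1.57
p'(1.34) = -3.60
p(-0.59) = -1.84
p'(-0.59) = 0.10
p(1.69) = -1.88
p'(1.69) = 1.98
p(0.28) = 1.25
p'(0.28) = 3.40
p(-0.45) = -1.72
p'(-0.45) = 1.73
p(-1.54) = -0.00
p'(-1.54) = -0.28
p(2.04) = -0.43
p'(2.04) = 5.50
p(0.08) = 0.40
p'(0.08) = 4.87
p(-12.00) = 1.67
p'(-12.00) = -0.68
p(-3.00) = -0.69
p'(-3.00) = -4.61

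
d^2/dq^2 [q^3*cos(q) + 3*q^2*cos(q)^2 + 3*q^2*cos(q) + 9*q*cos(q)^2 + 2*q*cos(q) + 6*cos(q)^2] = -q^3*cos(q) - 6*q^2*sin(q) - 3*q^2*cos(q) - 6*q^2*cos(2*q) - 12*q*sin(q) - 12*q*sin(2*q) + 4*q*cos(q) - 18*q*cos(2*q) - 4*sin(q) - 18*sin(2*q) + 6*cos(q) - 9*cos(2*q) + 3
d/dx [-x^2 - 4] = -2*x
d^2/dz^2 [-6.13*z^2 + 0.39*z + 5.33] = -12.2600000000000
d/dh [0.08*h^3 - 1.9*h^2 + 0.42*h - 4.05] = 0.24*h^2 - 3.8*h + 0.42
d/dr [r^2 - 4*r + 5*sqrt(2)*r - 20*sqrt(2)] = 2*r - 4 + 5*sqrt(2)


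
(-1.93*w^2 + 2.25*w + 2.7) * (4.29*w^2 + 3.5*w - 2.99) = -8.2797*w^4 + 2.8975*w^3 + 25.2287*w^2 + 2.7225*w - 8.073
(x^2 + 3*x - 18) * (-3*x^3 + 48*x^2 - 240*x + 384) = -3*x^5 + 39*x^4 - 42*x^3 - 1200*x^2 + 5472*x - 6912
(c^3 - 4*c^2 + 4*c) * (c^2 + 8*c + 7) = c^5 + 4*c^4 - 21*c^3 + 4*c^2 + 28*c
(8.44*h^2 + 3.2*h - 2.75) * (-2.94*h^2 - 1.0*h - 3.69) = -24.8136*h^4 - 17.848*h^3 - 26.2586*h^2 - 9.058*h + 10.1475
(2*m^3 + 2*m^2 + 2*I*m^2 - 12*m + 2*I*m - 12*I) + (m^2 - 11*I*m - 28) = 2*m^3 + 3*m^2 + 2*I*m^2 - 12*m - 9*I*m - 28 - 12*I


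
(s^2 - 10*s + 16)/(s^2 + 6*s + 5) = (s^2 - 10*s + 16)/(s^2 + 6*s + 5)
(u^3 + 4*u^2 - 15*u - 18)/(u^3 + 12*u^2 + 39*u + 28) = (u^2 + 3*u - 18)/(u^2 + 11*u + 28)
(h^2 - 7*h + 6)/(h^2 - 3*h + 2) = (h - 6)/(h - 2)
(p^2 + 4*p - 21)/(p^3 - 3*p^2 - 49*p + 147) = 1/(p - 7)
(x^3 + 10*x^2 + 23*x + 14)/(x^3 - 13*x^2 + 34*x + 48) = (x^2 + 9*x + 14)/(x^2 - 14*x + 48)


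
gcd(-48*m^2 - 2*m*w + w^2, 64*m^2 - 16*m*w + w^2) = -8*m + w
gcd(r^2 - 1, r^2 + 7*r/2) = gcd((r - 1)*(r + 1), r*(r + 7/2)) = 1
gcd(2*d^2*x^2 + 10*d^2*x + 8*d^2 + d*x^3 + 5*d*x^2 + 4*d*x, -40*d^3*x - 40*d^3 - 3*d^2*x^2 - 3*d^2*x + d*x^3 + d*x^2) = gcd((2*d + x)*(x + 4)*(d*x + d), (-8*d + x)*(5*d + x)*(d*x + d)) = d*x + d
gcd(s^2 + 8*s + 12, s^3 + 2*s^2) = s + 2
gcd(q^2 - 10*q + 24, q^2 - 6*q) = q - 6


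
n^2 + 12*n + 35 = (n + 5)*(n + 7)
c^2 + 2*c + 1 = (c + 1)^2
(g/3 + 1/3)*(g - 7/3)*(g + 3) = g^3/3 + 5*g^2/9 - 19*g/9 - 7/3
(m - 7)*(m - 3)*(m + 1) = m^3 - 9*m^2 + 11*m + 21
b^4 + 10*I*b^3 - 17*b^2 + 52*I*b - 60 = (b - 2*I)*(b + I)*(b + 5*I)*(b + 6*I)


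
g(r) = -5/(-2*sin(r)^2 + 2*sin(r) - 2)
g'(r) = -5*(4*sin(r)*cos(r) - 2*cos(r))/(-2*sin(r)^2 + 2*sin(r) - 2)^2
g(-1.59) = 0.83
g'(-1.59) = -0.02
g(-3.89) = 3.19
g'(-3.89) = 1.08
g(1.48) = 2.51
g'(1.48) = -0.23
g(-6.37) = 2.28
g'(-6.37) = 2.44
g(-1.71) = 0.84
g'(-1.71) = -0.12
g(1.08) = 2.79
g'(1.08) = -1.12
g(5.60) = 1.23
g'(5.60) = 1.06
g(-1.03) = 0.96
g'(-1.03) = 0.52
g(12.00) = 1.37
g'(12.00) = 1.31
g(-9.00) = 1.58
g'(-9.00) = -1.66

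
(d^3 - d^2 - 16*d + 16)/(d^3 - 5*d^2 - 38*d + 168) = (d^2 + 3*d - 4)/(d^2 - d - 42)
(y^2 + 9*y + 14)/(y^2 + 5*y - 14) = (y + 2)/(y - 2)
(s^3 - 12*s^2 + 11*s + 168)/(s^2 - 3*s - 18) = (s^2 - 15*s + 56)/(s - 6)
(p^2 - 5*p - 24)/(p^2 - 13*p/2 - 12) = 2*(p + 3)/(2*p + 3)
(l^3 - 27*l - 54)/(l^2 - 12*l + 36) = (l^2 + 6*l + 9)/(l - 6)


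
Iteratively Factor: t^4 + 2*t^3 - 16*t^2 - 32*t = (t + 2)*(t^3 - 16*t) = (t + 2)*(t + 4)*(t^2 - 4*t) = (t - 4)*(t + 2)*(t + 4)*(t)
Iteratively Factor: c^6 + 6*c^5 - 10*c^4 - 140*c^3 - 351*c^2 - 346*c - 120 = (c - 5)*(c^5 + 11*c^4 + 45*c^3 + 85*c^2 + 74*c + 24) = (c - 5)*(c + 1)*(c^4 + 10*c^3 + 35*c^2 + 50*c + 24) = (c - 5)*(c + 1)*(c + 3)*(c^3 + 7*c^2 + 14*c + 8) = (c - 5)*(c + 1)*(c + 3)*(c + 4)*(c^2 + 3*c + 2) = (c - 5)*(c + 1)*(c + 2)*(c + 3)*(c + 4)*(c + 1)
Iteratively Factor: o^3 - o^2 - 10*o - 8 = (o + 1)*(o^2 - 2*o - 8) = (o + 1)*(o + 2)*(o - 4)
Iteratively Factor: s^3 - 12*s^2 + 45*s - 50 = (s - 2)*(s^2 - 10*s + 25) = (s - 5)*(s - 2)*(s - 5)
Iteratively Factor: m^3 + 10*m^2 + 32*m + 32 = (m + 2)*(m^2 + 8*m + 16) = (m + 2)*(m + 4)*(m + 4)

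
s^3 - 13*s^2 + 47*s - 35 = (s - 7)*(s - 5)*(s - 1)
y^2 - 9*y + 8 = (y - 8)*(y - 1)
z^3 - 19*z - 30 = (z - 5)*(z + 2)*(z + 3)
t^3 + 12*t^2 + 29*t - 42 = (t - 1)*(t + 6)*(t + 7)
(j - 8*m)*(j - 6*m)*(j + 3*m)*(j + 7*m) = j^4 - 4*j^3*m - 71*j^2*m^2 + 186*j*m^3 + 1008*m^4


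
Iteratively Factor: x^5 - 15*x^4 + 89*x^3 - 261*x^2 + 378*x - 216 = (x - 4)*(x^4 - 11*x^3 + 45*x^2 - 81*x + 54) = (x - 4)*(x - 2)*(x^3 - 9*x^2 + 27*x - 27) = (x - 4)*(x - 3)*(x - 2)*(x^2 - 6*x + 9) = (x - 4)*(x - 3)^2*(x - 2)*(x - 3)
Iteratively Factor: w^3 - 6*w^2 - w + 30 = (w + 2)*(w^2 - 8*w + 15) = (w - 5)*(w + 2)*(w - 3)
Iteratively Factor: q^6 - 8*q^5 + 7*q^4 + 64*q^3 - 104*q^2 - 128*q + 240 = (q - 2)*(q^5 - 6*q^4 - 5*q^3 + 54*q^2 + 4*q - 120) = (q - 2)*(q + 2)*(q^4 - 8*q^3 + 11*q^2 + 32*q - 60) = (q - 3)*(q - 2)*(q + 2)*(q^3 - 5*q^2 - 4*q + 20) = (q - 3)*(q - 2)*(q + 2)^2*(q^2 - 7*q + 10) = (q - 3)*(q - 2)^2*(q + 2)^2*(q - 5)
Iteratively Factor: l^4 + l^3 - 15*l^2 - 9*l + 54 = (l - 3)*(l^3 + 4*l^2 - 3*l - 18) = (l - 3)*(l + 3)*(l^2 + l - 6) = (l - 3)*(l + 3)^2*(l - 2)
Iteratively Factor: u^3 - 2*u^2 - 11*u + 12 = (u + 3)*(u^2 - 5*u + 4) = (u - 1)*(u + 3)*(u - 4)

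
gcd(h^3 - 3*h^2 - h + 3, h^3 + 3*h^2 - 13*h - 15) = h^2 - 2*h - 3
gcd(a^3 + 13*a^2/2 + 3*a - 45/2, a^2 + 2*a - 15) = a + 5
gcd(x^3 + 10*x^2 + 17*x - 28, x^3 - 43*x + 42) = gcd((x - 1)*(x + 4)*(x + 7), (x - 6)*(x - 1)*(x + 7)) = x^2 + 6*x - 7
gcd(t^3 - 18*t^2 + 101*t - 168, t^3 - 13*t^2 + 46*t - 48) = t^2 - 11*t + 24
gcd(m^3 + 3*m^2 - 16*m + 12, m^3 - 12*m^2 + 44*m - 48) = m - 2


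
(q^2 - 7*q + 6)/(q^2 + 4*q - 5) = (q - 6)/(q + 5)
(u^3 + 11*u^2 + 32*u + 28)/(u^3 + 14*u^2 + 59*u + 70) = (u + 2)/(u + 5)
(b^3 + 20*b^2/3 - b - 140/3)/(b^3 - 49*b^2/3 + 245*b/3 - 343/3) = (b^2 + 9*b + 20)/(b^2 - 14*b + 49)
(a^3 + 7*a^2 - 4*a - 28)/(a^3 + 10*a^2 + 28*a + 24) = (a^2 + 5*a - 14)/(a^2 + 8*a + 12)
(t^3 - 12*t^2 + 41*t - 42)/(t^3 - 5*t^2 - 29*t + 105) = (t - 2)/(t + 5)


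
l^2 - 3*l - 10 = (l - 5)*(l + 2)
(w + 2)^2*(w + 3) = w^3 + 7*w^2 + 16*w + 12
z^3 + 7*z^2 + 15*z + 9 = (z + 1)*(z + 3)^2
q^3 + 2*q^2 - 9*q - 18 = (q - 3)*(q + 2)*(q + 3)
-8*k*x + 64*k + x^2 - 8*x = (-8*k + x)*(x - 8)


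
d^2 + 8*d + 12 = (d + 2)*(d + 6)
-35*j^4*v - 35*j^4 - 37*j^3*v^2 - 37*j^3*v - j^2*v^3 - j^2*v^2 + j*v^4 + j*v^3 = (-7*j + v)*(j + v)*(5*j + v)*(j*v + j)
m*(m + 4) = m^2 + 4*m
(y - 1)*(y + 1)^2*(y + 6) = y^4 + 7*y^3 + 5*y^2 - 7*y - 6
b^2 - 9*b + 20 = (b - 5)*(b - 4)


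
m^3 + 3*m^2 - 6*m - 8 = (m - 2)*(m + 1)*(m + 4)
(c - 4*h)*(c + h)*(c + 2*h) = c^3 - c^2*h - 10*c*h^2 - 8*h^3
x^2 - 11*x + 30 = (x - 6)*(x - 5)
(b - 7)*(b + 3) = b^2 - 4*b - 21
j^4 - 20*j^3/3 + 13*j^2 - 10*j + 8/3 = (j - 4)*(j - 1)^2*(j - 2/3)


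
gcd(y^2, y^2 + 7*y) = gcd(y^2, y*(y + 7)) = y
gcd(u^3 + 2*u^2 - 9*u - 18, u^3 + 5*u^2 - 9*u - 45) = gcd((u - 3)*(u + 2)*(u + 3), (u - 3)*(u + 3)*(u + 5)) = u^2 - 9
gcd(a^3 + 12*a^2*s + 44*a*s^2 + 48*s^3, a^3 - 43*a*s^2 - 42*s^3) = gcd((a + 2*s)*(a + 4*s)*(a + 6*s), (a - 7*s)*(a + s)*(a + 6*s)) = a + 6*s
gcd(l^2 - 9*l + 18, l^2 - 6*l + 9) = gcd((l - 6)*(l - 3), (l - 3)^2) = l - 3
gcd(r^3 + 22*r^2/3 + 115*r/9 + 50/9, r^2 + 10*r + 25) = r + 5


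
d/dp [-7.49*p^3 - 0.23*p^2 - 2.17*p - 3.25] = -22.47*p^2 - 0.46*p - 2.17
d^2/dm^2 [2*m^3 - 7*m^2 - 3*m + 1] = 12*m - 14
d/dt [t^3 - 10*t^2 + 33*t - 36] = 3*t^2 - 20*t + 33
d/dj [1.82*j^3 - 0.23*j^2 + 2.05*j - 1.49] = 5.46*j^2 - 0.46*j + 2.05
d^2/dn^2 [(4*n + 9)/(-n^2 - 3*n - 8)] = 2*(-(2*n + 3)^2*(4*n + 9) + 3*(4*n + 7)*(n^2 + 3*n + 8))/(n^2 + 3*n + 8)^3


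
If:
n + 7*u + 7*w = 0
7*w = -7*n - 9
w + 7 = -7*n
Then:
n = -20/21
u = 23/49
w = -1/3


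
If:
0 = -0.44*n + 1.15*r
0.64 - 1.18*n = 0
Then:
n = 0.54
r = 0.21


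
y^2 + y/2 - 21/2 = (y - 3)*(y + 7/2)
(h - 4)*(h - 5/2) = h^2 - 13*h/2 + 10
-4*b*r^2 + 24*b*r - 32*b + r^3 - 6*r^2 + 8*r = (-4*b + r)*(r - 4)*(r - 2)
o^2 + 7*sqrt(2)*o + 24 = (o + 3*sqrt(2))*(o + 4*sqrt(2))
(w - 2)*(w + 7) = w^2 + 5*w - 14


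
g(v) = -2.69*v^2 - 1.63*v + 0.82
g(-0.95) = -0.06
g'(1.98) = -12.28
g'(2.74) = -16.37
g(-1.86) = -5.45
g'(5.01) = -28.58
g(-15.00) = -579.98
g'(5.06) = -28.85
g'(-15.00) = 79.07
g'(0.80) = -5.93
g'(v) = -5.38*v - 1.63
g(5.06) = -76.30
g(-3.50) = -26.43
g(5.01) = -74.87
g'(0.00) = -1.63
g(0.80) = -2.21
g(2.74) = -23.84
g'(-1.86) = 8.38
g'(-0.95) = 3.48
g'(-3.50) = 17.20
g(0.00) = 0.82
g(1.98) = -12.95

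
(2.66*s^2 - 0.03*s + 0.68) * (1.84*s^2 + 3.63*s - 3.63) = 4.8944*s^4 + 9.6006*s^3 - 8.5135*s^2 + 2.5773*s - 2.4684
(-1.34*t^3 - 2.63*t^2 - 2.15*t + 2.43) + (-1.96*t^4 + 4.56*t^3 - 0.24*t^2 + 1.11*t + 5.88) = -1.96*t^4 + 3.22*t^3 - 2.87*t^2 - 1.04*t + 8.31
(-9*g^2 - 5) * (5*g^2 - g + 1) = -45*g^4 + 9*g^3 - 34*g^2 + 5*g - 5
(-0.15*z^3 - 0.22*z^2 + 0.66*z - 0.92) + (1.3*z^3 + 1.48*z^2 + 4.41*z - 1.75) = 1.15*z^3 + 1.26*z^2 + 5.07*z - 2.67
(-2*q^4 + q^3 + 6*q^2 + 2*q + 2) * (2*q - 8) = -4*q^5 + 18*q^4 + 4*q^3 - 44*q^2 - 12*q - 16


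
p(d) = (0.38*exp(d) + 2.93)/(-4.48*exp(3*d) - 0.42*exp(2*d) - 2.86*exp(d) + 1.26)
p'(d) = (0.38*exp(d) + 2.93)*(13.44*exp(3*d) + 0.84*exp(2*d) + 2.86*exp(d))/(-4.48*exp(3*d) - 0.42*exp(2*d) - 2.86*exp(d) + 1.26)^2 + 0.38*exp(d)/(-4.48*exp(3*d) - 0.42*exp(2*d) - 2.86*exp(d) + 1.26) = (3.4048*exp(3*d) + 39.5388*exp(2*d) + 2.4612*exp(d) + 8.8586)*exp(d)/(20.0704*exp(6*d) + 3.7632*exp(5*d) + 25.802*exp(4*d) - 8.8872*exp(3*d) + 7.1212*exp(2*d) - 7.2072*exp(d) + 1.5876)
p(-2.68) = 2.79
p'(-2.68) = 0.56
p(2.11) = -0.00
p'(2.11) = 0.01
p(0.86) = -0.06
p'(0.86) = 0.15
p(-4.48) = 2.39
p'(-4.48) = 0.07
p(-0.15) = -0.75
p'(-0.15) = 1.91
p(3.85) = -0.00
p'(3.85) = 0.00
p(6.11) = -0.00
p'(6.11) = 0.00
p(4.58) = -0.00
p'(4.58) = 0.00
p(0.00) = -0.51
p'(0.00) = 1.28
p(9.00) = 0.00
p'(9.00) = 0.00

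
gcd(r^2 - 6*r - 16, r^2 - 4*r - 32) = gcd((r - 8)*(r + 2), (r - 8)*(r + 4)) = r - 8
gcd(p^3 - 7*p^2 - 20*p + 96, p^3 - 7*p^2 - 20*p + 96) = p^3 - 7*p^2 - 20*p + 96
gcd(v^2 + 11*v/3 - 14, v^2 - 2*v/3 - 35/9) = v - 7/3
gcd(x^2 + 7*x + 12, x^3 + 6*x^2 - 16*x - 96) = x + 4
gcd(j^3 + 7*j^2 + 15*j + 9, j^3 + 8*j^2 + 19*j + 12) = j^2 + 4*j + 3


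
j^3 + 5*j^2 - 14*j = j*(j - 2)*(j + 7)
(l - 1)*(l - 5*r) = l^2 - 5*l*r - l + 5*r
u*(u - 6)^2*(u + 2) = u^4 - 10*u^3 + 12*u^2 + 72*u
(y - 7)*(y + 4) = y^2 - 3*y - 28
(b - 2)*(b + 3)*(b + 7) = b^3 + 8*b^2 + b - 42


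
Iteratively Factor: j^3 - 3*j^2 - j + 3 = (j - 3)*(j^2 - 1) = (j - 3)*(j - 1)*(j + 1)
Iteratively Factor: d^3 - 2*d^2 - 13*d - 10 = (d - 5)*(d^2 + 3*d + 2) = (d - 5)*(d + 1)*(d + 2)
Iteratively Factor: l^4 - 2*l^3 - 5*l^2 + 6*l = (l - 3)*(l^3 + l^2 - 2*l) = (l - 3)*(l - 1)*(l^2 + 2*l) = l*(l - 3)*(l - 1)*(l + 2)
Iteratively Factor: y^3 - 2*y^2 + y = (y)*(y^2 - 2*y + 1) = y*(y - 1)*(y - 1)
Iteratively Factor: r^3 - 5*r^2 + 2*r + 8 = (r + 1)*(r^2 - 6*r + 8) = (r - 2)*(r + 1)*(r - 4)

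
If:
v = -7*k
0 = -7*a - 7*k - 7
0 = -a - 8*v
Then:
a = -56/57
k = -1/57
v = 7/57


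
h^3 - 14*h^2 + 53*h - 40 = (h - 8)*(h - 5)*(h - 1)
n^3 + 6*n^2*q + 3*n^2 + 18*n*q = n*(n + 3)*(n + 6*q)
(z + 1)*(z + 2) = z^2 + 3*z + 2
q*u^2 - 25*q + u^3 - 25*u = (q + u)*(u - 5)*(u + 5)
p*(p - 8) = p^2 - 8*p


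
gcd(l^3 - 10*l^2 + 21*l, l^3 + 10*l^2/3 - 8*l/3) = l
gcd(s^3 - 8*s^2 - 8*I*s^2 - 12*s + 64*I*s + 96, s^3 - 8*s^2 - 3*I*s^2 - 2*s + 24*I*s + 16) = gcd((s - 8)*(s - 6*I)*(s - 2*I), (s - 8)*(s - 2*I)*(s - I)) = s^2 + s*(-8 - 2*I) + 16*I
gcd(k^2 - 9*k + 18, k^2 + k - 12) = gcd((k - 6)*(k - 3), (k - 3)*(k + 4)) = k - 3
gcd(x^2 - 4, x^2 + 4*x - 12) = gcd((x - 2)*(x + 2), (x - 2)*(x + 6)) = x - 2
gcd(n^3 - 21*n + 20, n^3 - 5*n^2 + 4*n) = n^2 - 5*n + 4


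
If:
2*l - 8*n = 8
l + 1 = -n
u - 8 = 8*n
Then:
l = 0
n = -1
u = 0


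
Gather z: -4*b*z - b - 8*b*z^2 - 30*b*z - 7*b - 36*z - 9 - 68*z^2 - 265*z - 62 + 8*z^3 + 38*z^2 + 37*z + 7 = -8*b + 8*z^3 + z^2*(-8*b - 30) + z*(-34*b - 264) - 64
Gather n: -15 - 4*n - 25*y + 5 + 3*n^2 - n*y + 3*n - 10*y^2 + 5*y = 3*n^2 + n*(-y - 1) - 10*y^2 - 20*y - 10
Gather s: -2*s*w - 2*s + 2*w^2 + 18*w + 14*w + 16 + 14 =s*(-2*w - 2) + 2*w^2 + 32*w + 30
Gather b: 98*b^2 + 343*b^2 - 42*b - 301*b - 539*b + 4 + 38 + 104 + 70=441*b^2 - 882*b + 216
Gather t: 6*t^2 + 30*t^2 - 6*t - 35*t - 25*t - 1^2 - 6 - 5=36*t^2 - 66*t - 12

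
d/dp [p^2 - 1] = 2*p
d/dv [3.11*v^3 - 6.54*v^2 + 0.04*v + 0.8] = 9.33*v^2 - 13.08*v + 0.04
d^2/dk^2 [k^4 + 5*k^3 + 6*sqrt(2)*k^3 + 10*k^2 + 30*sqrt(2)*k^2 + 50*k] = 12*k^2 + 30*k + 36*sqrt(2)*k + 20 + 60*sqrt(2)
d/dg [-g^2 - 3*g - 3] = -2*g - 3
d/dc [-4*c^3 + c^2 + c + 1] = -12*c^2 + 2*c + 1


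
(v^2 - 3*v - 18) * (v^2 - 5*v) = v^4 - 8*v^3 - 3*v^2 + 90*v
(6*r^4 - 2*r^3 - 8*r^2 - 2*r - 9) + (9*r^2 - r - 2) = 6*r^4 - 2*r^3 + r^2 - 3*r - 11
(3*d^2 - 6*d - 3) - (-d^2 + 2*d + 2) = 4*d^2 - 8*d - 5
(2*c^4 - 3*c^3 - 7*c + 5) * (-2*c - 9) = -4*c^5 - 12*c^4 + 27*c^3 + 14*c^2 + 53*c - 45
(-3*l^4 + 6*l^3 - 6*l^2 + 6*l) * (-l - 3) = 3*l^5 + 3*l^4 - 12*l^3 + 12*l^2 - 18*l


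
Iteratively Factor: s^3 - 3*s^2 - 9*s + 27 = (s + 3)*(s^2 - 6*s + 9) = (s - 3)*(s + 3)*(s - 3)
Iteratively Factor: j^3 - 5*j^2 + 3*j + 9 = (j + 1)*(j^2 - 6*j + 9) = (j - 3)*(j + 1)*(j - 3)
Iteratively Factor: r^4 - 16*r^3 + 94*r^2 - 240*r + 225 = (r - 5)*(r^3 - 11*r^2 + 39*r - 45) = (r - 5)*(r - 3)*(r^2 - 8*r + 15) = (r - 5)^2*(r - 3)*(r - 3)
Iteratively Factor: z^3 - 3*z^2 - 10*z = (z)*(z^2 - 3*z - 10) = z*(z + 2)*(z - 5)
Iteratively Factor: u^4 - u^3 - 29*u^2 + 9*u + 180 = (u + 3)*(u^3 - 4*u^2 - 17*u + 60) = (u - 3)*(u + 3)*(u^2 - u - 20) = (u - 3)*(u + 3)*(u + 4)*(u - 5)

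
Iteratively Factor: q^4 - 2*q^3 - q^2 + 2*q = (q - 2)*(q^3 - q) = (q - 2)*(q - 1)*(q^2 + q) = q*(q - 2)*(q - 1)*(q + 1)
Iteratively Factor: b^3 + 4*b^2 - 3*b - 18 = (b + 3)*(b^2 + b - 6) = (b - 2)*(b + 3)*(b + 3)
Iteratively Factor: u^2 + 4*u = (u + 4)*(u)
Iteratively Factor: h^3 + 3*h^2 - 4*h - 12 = (h + 3)*(h^2 - 4) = (h + 2)*(h + 3)*(h - 2)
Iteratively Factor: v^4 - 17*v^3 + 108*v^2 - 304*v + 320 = (v - 4)*(v^3 - 13*v^2 + 56*v - 80) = (v - 4)^2*(v^2 - 9*v + 20) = (v - 5)*(v - 4)^2*(v - 4)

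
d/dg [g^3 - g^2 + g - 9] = 3*g^2 - 2*g + 1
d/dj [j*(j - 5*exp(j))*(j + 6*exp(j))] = j^2*exp(j) + 3*j^2 - 60*j*exp(2*j) + 2*j*exp(j) - 30*exp(2*j)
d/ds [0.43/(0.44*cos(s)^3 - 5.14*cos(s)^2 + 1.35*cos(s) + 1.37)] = (0.5676*cos(s)^2 - 4.4204*cos(s) + 0.5805)*sin(s)/(0.44*cos(s)^3 - 5.14*cos(s)^2 + 1.35*cos(s) + 1.37)^2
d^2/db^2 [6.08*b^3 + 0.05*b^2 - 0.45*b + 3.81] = 36.48*b + 0.1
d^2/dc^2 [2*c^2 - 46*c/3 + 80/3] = 4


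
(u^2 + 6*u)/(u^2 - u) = (u + 6)/(u - 1)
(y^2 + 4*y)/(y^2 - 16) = y/(y - 4)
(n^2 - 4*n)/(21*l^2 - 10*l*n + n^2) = n*(n - 4)/(21*l^2 - 10*l*n + n^2)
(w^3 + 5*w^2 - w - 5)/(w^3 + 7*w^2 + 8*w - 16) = (w^2 + 6*w + 5)/(w^2 + 8*w + 16)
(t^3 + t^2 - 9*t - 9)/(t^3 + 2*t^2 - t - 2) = (t^2 - 9)/(t^2 + t - 2)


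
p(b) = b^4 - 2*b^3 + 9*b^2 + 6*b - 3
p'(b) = 4*b^3 - 6*b^2 + 18*b + 6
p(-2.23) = 75.28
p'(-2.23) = -108.34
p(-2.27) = 79.70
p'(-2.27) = -112.57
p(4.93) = 596.41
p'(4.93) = 428.20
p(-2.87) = 169.04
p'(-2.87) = -189.64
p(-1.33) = 12.77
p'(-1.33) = -37.96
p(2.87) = 108.92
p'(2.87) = 102.80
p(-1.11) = 5.68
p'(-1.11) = -26.84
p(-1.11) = 5.68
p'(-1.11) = -26.84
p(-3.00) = 195.00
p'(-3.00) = -210.00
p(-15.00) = 59307.00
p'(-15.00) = -15114.00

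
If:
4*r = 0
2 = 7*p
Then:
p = 2/7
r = 0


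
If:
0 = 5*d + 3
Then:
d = -3/5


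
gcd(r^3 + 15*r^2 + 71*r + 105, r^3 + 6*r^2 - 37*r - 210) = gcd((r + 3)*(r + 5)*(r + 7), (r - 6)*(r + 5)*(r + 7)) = r^2 + 12*r + 35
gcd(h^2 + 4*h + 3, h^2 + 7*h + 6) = h + 1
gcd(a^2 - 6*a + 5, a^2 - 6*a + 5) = a^2 - 6*a + 5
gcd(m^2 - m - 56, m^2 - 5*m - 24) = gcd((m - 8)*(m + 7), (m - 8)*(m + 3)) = m - 8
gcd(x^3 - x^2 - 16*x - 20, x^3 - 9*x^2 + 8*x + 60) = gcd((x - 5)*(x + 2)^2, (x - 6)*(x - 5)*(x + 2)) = x^2 - 3*x - 10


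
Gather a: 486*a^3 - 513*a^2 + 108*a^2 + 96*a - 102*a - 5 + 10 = 486*a^3 - 405*a^2 - 6*a + 5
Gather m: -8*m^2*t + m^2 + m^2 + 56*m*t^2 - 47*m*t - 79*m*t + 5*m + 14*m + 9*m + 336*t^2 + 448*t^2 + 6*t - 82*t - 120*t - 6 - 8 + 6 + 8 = m^2*(2 - 8*t) + m*(56*t^2 - 126*t + 28) + 784*t^2 - 196*t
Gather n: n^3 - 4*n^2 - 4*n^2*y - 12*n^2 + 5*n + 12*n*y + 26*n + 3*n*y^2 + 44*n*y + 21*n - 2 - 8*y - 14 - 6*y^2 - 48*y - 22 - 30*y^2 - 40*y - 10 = n^3 + n^2*(-4*y - 16) + n*(3*y^2 + 56*y + 52) - 36*y^2 - 96*y - 48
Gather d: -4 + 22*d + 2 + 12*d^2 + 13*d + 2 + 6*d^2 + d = 18*d^2 + 36*d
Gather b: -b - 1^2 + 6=5 - b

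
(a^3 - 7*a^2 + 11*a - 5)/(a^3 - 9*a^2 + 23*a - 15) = (a - 1)/(a - 3)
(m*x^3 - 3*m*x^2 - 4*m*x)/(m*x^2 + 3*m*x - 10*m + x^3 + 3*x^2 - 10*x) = m*x*(x^2 - 3*x - 4)/(m*x^2 + 3*m*x - 10*m + x^3 + 3*x^2 - 10*x)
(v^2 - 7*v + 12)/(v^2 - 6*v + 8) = (v - 3)/(v - 2)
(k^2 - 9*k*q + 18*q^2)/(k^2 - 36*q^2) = (k - 3*q)/(k + 6*q)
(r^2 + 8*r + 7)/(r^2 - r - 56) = (r + 1)/(r - 8)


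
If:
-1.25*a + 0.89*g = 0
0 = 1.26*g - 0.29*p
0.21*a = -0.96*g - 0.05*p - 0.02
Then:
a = -0.01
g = -0.02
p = -0.07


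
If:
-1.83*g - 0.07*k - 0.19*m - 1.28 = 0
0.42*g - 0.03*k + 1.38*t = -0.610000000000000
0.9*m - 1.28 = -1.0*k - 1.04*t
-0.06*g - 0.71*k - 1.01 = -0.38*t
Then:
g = -0.98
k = -1.43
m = 3.22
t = -0.18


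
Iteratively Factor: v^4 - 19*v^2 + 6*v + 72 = (v + 4)*(v^3 - 4*v^2 - 3*v + 18) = (v + 2)*(v + 4)*(v^2 - 6*v + 9) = (v - 3)*(v + 2)*(v + 4)*(v - 3)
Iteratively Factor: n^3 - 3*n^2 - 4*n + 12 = (n - 2)*(n^2 - n - 6) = (n - 2)*(n + 2)*(n - 3)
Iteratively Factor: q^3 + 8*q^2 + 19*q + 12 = (q + 1)*(q^2 + 7*q + 12) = (q + 1)*(q + 4)*(q + 3)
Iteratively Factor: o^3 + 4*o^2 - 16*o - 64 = (o + 4)*(o^2 - 16) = (o + 4)^2*(o - 4)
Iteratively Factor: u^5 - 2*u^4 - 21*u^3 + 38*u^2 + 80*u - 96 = (u - 3)*(u^4 + u^3 - 18*u^2 - 16*u + 32) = (u - 4)*(u - 3)*(u^3 + 5*u^2 + 2*u - 8) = (u - 4)*(u - 3)*(u - 1)*(u^2 + 6*u + 8) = (u - 4)*(u - 3)*(u - 1)*(u + 2)*(u + 4)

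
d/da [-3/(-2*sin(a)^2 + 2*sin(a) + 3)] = 6*(-sin(2*a) + cos(a))/(2*sin(a) + cos(2*a) + 2)^2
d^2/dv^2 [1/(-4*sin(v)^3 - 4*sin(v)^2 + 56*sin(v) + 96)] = (9*sin(v)^6 + 11*sin(v)^5 - 36*sin(v)^4 + 158*sin(v)^3 + 370*sin(v)^2 - 396*sin(v) - 440)/(4*(sin(v)^3 + sin(v)^2 - 14*sin(v) - 24)^3)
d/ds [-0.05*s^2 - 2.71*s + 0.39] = -0.1*s - 2.71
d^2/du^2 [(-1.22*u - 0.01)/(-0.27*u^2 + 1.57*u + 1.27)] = ((3.8254 - 1.9764*u)*(-0.27*u^2 + 1.57*u + 1.27) - (0.54*u - 1.57)*(1.08*u - 3.14)*(1.22*u + 0.01))/(-0.27*u^2 + 1.57*u + 1.27)^3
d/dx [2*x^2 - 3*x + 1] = 4*x - 3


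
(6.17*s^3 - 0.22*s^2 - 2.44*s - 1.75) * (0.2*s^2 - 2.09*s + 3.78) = 1.234*s^5 - 12.9393*s^4 + 23.2944*s^3 + 3.918*s^2 - 5.5657*s - 6.615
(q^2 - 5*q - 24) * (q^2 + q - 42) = q^4 - 4*q^3 - 71*q^2 + 186*q + 1008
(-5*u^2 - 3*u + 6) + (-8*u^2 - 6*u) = -13*u^2 - 9*u + 6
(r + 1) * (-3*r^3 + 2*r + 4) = -3*r^4 - 3*r^3 + 2*r^2 + 6*r + 4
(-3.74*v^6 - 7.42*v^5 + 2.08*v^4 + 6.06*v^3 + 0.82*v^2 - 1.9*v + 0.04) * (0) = 0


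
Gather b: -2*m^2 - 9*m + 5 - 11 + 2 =-2*m^2 - 9*m - 4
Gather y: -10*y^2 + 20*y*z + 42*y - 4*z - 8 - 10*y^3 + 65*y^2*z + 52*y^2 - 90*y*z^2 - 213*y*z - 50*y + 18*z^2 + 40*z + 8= -10*y^3 + y^2*(65*z + 42) + y*(-90*z^2 - 193*z - 8) + 18*z^2 + 36*z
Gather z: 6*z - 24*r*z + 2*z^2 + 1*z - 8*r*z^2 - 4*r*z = z^2*(2 - 8*r) + z*(7 - 28*r)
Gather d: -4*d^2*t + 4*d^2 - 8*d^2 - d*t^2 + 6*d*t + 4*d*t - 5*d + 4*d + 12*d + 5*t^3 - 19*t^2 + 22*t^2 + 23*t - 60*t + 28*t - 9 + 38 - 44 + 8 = d^2*(-4*t - 4) + d*(-t^2 + 10*t + 11) + 5*t^3 + 3*t^2 - 9*t - 7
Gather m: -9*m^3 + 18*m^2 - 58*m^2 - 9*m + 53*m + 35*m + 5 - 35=-9*m^3 - 40*m^2 + 79*m - 30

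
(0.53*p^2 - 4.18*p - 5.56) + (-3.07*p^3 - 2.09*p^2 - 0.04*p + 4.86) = -3.07*p^3 - 1.56*p^2 - 4.22*p - 0.699999999999999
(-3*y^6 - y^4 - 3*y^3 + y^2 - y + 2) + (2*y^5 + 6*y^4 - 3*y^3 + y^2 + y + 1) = -3*y^6 + 2*y^5 + 5*y^4 - 6*y^3 + 2*y^2 + 3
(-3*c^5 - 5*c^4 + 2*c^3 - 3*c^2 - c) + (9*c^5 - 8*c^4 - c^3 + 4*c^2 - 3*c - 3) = 6*c^5 - 13*c^4 + c^3 + c^2 - 4*c - 3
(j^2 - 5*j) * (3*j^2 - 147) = 3*j^4 - 15*j^3 - 147*j^2 + 735*j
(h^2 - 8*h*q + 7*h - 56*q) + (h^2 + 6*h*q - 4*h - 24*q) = 2*h^2 - 2*h*q + 3*h - 80*q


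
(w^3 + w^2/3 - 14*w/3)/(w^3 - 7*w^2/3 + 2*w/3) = (3*w + 7)/(3*w - 1)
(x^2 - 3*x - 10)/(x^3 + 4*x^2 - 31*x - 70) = 1/(x + 7)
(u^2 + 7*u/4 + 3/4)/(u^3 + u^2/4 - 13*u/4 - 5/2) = (4*u + 3)/(4*u^2 - 3*u - 10)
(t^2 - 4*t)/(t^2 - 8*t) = (t - 4)/(t - 8)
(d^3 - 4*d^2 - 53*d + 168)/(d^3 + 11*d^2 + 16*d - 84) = (d^2 - 11*d + 24)/(d^2 + 4*d - 12)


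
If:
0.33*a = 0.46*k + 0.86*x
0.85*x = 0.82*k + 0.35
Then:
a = 4.0509977827051*x - 0.594974131559497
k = 1.03658536585366*x - 0.426829268292683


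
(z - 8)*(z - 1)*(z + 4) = z^3 - 5*z^2 - 28*z + 32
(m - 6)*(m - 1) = m^2 - 7*m + 6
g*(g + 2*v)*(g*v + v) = g^3*v + 2*g^2*v^2 + g^2*v + 2*g*v^2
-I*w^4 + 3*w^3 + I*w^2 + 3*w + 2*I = (w - I)*(w + I)*(w + 2*I)*(-I*w + 1)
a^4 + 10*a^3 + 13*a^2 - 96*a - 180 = (a - 3)*(a + 2)*(a + 5)*(a + 6)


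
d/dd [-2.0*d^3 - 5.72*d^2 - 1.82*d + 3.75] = -6.0*d^2 - 11.44*d - 1.82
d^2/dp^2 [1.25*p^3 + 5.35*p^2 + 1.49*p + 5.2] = 7.5*p + 10.7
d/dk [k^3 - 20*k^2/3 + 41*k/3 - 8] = 3*k^2 - 40*k/3 + 41/3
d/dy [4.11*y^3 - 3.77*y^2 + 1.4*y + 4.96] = 12.33*y^2 - 7.54*y + 1.4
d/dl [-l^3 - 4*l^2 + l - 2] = -3*l^2 - 8*l + 1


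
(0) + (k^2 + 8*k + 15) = k^2 + 8*k + 15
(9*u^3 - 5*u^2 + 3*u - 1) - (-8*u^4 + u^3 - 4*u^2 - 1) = 8*u^4 + 8*u^3 - u^2 + 3*u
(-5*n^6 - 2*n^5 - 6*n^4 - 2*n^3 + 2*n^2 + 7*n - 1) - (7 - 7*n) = -5*n^6 - 2*n^5 - 6*n^4 - 2*n^3 + 2*n^2 + 14*n - 8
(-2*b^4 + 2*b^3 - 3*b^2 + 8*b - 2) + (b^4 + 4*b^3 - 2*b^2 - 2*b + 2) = -b^4 + 6*b^3 - 5*b^2 + 6*b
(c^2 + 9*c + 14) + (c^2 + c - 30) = 2*c^2 + 10*c - 16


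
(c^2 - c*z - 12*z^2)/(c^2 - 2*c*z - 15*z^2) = (-c + 4*z)/(-c + 5*z)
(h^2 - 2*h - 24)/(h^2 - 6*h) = (h + 4)/h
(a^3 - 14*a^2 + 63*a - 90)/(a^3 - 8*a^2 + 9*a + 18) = (a - 5)/(a + 1)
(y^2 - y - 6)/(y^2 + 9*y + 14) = (y - 3)/(y + 7)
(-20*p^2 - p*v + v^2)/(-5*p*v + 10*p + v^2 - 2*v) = (4*p + v)/(v - 2)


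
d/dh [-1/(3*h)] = 1/(3*h^2)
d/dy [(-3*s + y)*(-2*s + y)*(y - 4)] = 6*s^2 - 10*s*y + 20*s + 3*y^2 - 8*y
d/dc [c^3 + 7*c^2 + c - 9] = 3*c^2 + 14*c + 1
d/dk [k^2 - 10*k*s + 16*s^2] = 2*k - 10*s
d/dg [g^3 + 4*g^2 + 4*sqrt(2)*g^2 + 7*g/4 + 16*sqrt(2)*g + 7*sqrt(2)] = 3*g^2 + 8*g + 8*sqrt(2)*g + 7/4 + 16*sqrt(2)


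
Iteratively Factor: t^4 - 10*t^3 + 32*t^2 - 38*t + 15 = (t - 3)*(t^3 - 7*t^2 + 11*t - 5) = (t - 5)*(t - 3)*(t^2 - 2*t + 1) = (t - 5)*(t - 3)*(t - 1)*(t - 1)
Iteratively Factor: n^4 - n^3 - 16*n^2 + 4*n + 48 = (n - 2)*(n^3 + n^2 - 14*n - 24) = (n - 4)*(n - 2)*(n^2 + 5*n + 6) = (n - 4)*(n - 2)*(n + 3)*(n + 2)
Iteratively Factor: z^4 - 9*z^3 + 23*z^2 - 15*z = (z - 3)*(z^3 - 6*z^2 + 5*z) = (z - 3)*(z - 1)*(z^2 - 5*z) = (z - 5)*(z - 3)*(z - 1)*(z)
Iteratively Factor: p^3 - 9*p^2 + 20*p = (p)*(p^2 - 9*p + 20) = p*(p - 5)*(p - 4)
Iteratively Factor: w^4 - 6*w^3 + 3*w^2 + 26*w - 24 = (w - 3)*(w^3 - 3*w^2 - 6*w + 8) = (w - 4)*(w - 3)*(w^2 + w - 2) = (w - 4)*(w - 3)*(w + 2)*(w - 1)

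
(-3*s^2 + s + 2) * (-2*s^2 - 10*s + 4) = 6*s^4 + 28*s^3 - 26*s^2 - 16*s + 8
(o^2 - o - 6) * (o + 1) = o^3 - 7*o - 6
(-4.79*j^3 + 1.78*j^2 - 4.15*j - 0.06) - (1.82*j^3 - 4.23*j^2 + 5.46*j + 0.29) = -6.61*j^3 + 6.01*j^2 - 9.61*j - 0.35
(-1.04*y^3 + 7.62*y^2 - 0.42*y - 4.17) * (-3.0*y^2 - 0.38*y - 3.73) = 3.12*y^5 - 22.4648*y^4 + 2.2436*y^3 - 15.753*y^2 + 3.1512*y + 15.5541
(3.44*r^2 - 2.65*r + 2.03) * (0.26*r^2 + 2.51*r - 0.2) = 0.8944*r^4 + 7.9454*r^3 - 6.8117*r^2 + 5.6253*r - 0.406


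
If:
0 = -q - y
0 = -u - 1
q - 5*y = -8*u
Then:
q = 4/3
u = -1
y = -4/3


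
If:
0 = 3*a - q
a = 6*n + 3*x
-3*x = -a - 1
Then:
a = 3*x - 1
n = -1/6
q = 9*x - 3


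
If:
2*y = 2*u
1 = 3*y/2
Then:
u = 2/3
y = 2/3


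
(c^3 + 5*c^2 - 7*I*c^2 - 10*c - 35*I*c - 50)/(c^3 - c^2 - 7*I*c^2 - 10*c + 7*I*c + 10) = (c + 5)/(c - 1)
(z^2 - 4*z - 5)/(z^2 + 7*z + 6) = (z - 5)/(z + 6)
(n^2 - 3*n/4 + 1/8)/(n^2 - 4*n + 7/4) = (4*n - 1)/(2*(2*n - 7))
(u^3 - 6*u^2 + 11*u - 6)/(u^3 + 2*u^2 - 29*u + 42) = (u - 1)/(u + 7)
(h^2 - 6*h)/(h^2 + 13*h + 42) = h*(h - 6)/(h^2 + 13*h + 42)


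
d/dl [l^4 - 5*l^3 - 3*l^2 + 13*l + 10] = 4*l^3 - 15*l^2 - 6*l + 13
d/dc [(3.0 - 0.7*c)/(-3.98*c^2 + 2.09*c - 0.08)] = (-2.786*c^2 + 23.88*c - 6.214)/(15.8404*c^4 - 16.6364*c^3 + 5.0049*c^2 - 0.3344*c + 0.0064)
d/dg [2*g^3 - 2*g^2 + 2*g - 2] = 6*g^2 - 4*g + 2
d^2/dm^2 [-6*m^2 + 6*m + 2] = -12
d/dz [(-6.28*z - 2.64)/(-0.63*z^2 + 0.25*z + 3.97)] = (3.9564*z^2 - 1.57*z - (1.26*z - 0.25)*(6.28*z + 2.64) - 24.9316)/(-0.63*z^2 + 0.25*z + 3.97)^2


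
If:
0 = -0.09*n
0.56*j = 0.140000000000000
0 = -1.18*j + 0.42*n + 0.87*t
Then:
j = 0.25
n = 0.00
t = 0.34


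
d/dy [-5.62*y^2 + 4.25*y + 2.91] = 4.25 - 11.24*y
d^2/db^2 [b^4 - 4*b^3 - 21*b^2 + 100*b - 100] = 12*b^2 - 24*b - 42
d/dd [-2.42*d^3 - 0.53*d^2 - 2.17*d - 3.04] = -7.26*d^2 - 1.06*d - 2.17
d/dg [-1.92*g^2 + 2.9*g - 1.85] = 2.9 - 3.84*g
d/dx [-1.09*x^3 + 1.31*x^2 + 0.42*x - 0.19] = -3.27*x^2 + 2.62*x + 0.42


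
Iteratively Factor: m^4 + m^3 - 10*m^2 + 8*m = (m)*(m^3 + m^2 - 10*m + 8) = m*(m - 1)*(m^2 + 2*m - 8) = m*(m - 1)*(m + 4)*(m - 2)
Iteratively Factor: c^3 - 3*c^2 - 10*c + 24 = (c + 3)*(c^2 - 6*c + 8) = (c - 4)*(c + 3)*(c - 2)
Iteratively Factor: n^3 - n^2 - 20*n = (n)*(n^2 - n - 20) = n*(n - 5)*(n + 4)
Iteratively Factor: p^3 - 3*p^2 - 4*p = (p + 1)*(p^2 - 4*p) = p*(p + 1)*(p - 4)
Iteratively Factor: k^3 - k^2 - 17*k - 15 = (k + 1)*(k^2 - 2*k - 15) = (k + 1)*(k + 3)*(k - 5)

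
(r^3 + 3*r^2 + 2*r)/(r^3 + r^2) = (r + 2)/r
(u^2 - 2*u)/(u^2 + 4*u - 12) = u/(u + 6)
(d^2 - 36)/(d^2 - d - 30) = (d + 6)/(d + 5)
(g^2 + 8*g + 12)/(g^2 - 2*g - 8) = (g + 6)/(g - 4)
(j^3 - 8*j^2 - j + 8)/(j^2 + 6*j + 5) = (j^2 - 9*j + 8)/(j + 5)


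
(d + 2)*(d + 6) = d^2 + 8*d + 12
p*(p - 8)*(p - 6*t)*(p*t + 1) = p^4*t - 6*p^3*t^2 - 8*p^3*t + p^3 + 48*p^2*t^2 - 6*p^2*t - 8*p^2 + 48*p*t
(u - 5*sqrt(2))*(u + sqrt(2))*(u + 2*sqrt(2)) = u^3 - 2*sqrt(2)*u^2 - 26*u - 20*sqrt(2)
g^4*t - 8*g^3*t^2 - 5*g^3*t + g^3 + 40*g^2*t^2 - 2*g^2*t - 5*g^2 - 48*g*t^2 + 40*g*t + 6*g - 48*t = (g - 3)*(g - 2)*(g - 8*t)*(g*t + 1)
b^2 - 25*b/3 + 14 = (b - 6)*(b - 7/3)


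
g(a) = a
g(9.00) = 9.00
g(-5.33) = -5.33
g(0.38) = 0.38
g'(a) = 1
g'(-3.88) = 1.00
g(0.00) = 0.00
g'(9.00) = 1.00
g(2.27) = 2.27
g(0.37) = 0.37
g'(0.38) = 1.00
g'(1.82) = 1.00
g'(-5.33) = 1.00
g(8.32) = 8.32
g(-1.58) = -1.58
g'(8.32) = 1.00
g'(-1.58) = 1.00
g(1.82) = 1.82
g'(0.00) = 1.00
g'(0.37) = 1.00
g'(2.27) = 1.00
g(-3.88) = -3.88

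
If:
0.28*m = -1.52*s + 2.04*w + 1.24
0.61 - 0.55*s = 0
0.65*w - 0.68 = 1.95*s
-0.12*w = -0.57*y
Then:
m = 30.27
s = 1.11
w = 4.37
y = 0.92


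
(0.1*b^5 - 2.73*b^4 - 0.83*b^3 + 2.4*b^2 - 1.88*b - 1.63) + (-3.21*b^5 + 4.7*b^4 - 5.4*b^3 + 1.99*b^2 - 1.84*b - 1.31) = -3.11*b^5 + 1.97*b^4 - 6.23*b^3 + 4.39*b^2 - 3.72*b - 2.94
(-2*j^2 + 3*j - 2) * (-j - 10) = 2*j^3 + 17*j^2 - 28*j + 20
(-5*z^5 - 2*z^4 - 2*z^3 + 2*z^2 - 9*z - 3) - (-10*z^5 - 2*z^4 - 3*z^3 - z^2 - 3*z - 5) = 5*z^5 + z^3 + 3*z^2 - 6*z + 2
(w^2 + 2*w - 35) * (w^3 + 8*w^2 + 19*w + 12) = w^5 + 10*w^4 - 230*w^2 - 641*w - 420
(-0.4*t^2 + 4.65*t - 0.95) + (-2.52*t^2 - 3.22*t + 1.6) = -2.92*t^2 + 1.43*t + 0.65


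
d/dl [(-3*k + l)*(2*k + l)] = -k + 2*l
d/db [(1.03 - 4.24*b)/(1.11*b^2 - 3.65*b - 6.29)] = (4.7064*b^2 - 2.2866*b + 30.4291)/(1.2321*b^4 - 8.103*b^3 - 0.641300000000001*b^2 + 45.917*b + 39.5641)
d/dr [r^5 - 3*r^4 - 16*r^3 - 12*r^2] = r*(5*r^3 - 12*r^2 - 48*r - 24)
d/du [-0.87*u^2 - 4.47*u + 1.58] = -1.74*u - 4.47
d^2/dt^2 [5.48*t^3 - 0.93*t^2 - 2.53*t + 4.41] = 32.88*t - 1.86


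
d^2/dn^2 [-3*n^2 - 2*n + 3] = -6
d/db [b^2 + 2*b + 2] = 2*b + 2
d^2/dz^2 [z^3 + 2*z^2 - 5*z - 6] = 6*z + 4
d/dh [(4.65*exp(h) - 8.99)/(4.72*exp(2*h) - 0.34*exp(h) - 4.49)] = (-21.948*exp(2*h) + 84.8656*exp(h) - 23.9351)*exp(h)/(22.2784*exp(4*h) - 3.2096*exp(3*h) - 42.27*exp(2*h) + 3.0532*exp(h) + 20.1601)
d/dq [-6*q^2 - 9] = -12*q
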